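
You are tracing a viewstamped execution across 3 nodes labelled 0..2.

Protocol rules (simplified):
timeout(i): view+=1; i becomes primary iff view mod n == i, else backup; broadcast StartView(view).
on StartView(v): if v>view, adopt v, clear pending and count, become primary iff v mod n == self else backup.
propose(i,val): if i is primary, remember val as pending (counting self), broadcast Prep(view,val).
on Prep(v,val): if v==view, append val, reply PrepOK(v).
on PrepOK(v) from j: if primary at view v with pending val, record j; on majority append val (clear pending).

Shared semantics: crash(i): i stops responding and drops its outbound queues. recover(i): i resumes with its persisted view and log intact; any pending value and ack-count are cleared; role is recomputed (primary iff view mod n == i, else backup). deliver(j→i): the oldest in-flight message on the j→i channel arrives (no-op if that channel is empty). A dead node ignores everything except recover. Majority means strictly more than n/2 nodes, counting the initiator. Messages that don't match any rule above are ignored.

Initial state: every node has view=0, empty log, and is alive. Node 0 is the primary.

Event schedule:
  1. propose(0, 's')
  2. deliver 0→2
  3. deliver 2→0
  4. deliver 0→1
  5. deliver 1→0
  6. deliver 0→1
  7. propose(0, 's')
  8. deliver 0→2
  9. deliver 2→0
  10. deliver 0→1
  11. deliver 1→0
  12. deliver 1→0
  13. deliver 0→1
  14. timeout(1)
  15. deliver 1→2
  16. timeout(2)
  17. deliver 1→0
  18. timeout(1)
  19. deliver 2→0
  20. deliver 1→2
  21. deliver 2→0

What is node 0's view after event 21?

1. propose(0,'s'):  nop
2. deliver 0→2:  <2:back v0 s>
3. deliver 2→0:  <0:prim v0 s>
4. deliver 0→1:  <1:back v0 s>
5. deliver 1→0:  nop
6. deliver 0→1:  nop
7. propose(0,'s'):  nop
8. deliver 0→2:  <2:back v0 s,s>
9. deliver 2→0:  <0:prim v0 s,s>
10. deliver 0→1:  <1:back v0 s,s>
11. deliver 1→0:  nop
12. deliver 1→0:  nop
13. deliver 0→1:  nop
14. timeout(1):  <1:prim v1 s,s>
15. deliver 1→2:  <2:back v1 s,s>
16. timeout(2):  <2:prim v2 s,s>
17. deliver 1→0:  <0:back v1 s,s>
18. timeout(1):  <1:back v2 s,s>
19. deliver 2→0:  <0:back v2 s,s>
20. deliver 1→2:  nop
21. deliver 2→0:  nop

2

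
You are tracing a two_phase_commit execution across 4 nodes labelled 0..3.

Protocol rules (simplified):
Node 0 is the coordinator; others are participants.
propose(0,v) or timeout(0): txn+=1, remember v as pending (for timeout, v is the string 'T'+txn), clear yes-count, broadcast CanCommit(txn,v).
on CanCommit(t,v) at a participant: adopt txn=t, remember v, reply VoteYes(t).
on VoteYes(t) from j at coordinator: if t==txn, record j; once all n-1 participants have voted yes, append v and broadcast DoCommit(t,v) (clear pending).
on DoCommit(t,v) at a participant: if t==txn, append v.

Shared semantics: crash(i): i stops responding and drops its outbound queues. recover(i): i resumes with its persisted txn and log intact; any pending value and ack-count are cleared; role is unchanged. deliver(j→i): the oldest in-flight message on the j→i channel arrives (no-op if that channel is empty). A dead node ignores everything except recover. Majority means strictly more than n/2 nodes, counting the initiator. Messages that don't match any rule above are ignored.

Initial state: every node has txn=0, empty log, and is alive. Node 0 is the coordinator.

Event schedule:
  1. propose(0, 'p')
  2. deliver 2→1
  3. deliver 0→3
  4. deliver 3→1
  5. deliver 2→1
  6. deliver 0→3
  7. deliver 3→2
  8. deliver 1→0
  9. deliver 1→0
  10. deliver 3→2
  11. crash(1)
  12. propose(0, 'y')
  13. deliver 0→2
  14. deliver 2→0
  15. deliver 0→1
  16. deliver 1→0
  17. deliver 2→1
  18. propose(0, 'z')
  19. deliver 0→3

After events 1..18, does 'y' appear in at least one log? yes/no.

no

1. propose(0,'p'):  <0:coor t1 ->
2. deliver 2→1:  nop
3. deliver 0→3:  <3:part t1 ->
4. deliver 3→1:  nop
5. deliver 2→1:  nop
6. deliver 0→3:  nop
7. deliver 3→2:  nop
8. deliver 1→0:  nop
9. deliver 1→0:  nop
10. deliver 3→2:  nop
11. crash(1):  <1:✗part t0 ->
12. propose(0,'y'):  <0:coor t2 ->
13. deliver 0→2:  <2:part t1 ->
14. deliver 2→0:  nop
15. deliver 0→1:  nop
16. deliver 1→0:  nop
17. deliver 2→1:  nop
18. propose(0,'z'):  <0:coor t3 ->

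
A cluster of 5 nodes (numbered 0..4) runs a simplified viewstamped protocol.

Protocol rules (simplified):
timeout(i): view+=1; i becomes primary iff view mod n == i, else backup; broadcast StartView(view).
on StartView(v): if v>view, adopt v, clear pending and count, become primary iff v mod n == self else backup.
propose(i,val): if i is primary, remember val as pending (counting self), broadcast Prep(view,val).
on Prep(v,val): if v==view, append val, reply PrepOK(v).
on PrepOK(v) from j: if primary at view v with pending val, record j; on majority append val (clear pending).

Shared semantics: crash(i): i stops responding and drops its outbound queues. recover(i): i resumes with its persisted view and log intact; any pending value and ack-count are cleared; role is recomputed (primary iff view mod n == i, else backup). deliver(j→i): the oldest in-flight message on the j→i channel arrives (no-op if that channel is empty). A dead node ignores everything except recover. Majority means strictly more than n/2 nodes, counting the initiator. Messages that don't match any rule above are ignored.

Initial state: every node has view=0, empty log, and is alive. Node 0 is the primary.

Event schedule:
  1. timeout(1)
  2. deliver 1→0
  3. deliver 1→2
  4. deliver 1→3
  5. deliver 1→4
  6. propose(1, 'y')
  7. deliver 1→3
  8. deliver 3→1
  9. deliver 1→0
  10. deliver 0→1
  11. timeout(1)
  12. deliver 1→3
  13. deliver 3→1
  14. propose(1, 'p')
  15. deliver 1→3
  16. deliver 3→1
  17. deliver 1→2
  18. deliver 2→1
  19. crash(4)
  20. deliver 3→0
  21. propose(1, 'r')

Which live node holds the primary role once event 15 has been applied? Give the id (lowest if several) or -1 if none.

after 1 — timeout(1): n1:prim/v1/[-]
after 2 — deliver 1→0: n0:back/v1/[-]
after 3 — deliver 1→2: n2:back/v1/[-]
after 4 — deliver 1→3: n3:back/v1/[-]
after 5 — deliver 1→4: n4:back/v1/[-]
after 6 — propose(1,'y'): ·
after 7 — deliver 1→3: n3:back/v1/[y]
after 8 — deliver 3→1: ·
after 9 — deliver 1→0: n0:back/v1/[y]
after 10 — deliver 0→1: n1:prim/v1/[y]
after 11 — timeout(1): n1:back/v2/[y]
after 12 — deliver 1→3: n3:back/v2/[y]
after 13 — deliver 3→1: ·
after 14 — propose(1,'p'): ·
after 15 — deliver 1→3: ·

-1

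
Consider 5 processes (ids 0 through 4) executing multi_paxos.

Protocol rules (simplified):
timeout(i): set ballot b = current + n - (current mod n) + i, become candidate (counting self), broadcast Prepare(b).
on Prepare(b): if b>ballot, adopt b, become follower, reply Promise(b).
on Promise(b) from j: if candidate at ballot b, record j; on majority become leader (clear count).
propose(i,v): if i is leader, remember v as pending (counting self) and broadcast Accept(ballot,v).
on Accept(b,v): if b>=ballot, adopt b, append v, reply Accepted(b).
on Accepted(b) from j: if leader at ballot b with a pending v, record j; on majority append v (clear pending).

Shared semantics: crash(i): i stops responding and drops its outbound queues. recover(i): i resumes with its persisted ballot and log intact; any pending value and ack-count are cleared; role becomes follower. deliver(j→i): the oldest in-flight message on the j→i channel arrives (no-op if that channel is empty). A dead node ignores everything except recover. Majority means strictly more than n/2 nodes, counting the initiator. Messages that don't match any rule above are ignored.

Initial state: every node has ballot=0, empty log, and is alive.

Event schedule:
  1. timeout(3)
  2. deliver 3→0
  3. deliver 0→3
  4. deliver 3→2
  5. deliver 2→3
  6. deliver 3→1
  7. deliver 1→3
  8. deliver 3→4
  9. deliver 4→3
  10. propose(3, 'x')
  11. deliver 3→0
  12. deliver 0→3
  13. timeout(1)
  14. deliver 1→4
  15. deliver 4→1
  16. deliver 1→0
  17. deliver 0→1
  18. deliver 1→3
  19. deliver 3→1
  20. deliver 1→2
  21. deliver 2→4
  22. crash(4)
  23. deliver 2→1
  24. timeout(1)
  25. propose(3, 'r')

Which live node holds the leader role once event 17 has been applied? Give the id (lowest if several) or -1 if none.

1

[1] timeout(3) → N3(cand b8 [-])
[2] deliver 3→0 → N0(foll b8 [-])
[3] deliver 0→3 → ∅
[4] deliver 3→2 → N2(foll b8 [-])
[5] deliver 2→3 → N3(lead b8 [-])
[6] deliver 3→1 → N1(foll b8 [-])
[7] deliver 1→3 → ∅
[8] deliver 3→4 → N4(foll b8 [-])
[9] deliver 4→3 → ∅
[10] propose(3,'x') → ∅
[11] deliver 3→0 → N0(foll b8 [x])
[12] deliver 0→3 → ∅
[13] timeout(1) → N1(cand b11 [-])
[14] deliver 1→4 → N4(foll b11 [-])
[15] deliver 4→1 → ∅
[16] deliver 1→0 → N0(foll b11 [x])
[17] deliver 0→1 → N1(lead b11 [-])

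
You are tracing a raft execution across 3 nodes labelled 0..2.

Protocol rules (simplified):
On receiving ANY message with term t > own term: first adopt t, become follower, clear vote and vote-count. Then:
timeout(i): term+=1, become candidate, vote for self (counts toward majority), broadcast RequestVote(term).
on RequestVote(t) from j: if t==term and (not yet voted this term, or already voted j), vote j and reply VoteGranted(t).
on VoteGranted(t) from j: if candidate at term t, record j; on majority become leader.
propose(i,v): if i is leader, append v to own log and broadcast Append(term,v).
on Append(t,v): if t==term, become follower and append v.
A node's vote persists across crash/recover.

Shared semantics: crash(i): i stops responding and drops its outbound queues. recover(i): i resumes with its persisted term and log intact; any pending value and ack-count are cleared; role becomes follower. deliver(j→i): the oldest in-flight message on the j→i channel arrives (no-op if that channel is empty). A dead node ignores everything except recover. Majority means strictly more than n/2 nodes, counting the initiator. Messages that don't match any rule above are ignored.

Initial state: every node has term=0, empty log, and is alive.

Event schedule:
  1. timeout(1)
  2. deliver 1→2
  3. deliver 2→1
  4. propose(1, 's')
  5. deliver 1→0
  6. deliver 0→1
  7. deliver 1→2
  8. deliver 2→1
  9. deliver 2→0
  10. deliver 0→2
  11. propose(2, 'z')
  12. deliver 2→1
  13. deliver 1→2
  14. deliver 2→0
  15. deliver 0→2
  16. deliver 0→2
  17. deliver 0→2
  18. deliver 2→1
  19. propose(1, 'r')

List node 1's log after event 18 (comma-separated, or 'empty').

after 1 — timeout(1): n1:cand/t1/[-]
after 2 — deliver 1→2: n2:foll/t1/[-]
after 3 — deliver 2→1: n1:lead/t1/[-]
after 4 — propose(1,'s'): n1:lead/t1/[s]
after 5 — deliver 1→0: n0:foll/t1/[-]
after 6 — deliver 0→1: ·
after 7 — deliver 1→2: n2:foll/t1/[s]
after 8 — deliver 2→1: ·
after 9 — deliver 2→0: ·
after 10 — deliver 0→2: ·
after 11 — propose(2,'z'): ·
after 12 — deliver 2→1: ·
after 13 — deliver 1→2: ·
after 14 — deliver 2→0: ·
after 15 — deliver 0→2: ·
after 16 — deliver 0→2: ·
after 17 — deliver 0→2: ·
after 18 — deliver 2→1: ·

s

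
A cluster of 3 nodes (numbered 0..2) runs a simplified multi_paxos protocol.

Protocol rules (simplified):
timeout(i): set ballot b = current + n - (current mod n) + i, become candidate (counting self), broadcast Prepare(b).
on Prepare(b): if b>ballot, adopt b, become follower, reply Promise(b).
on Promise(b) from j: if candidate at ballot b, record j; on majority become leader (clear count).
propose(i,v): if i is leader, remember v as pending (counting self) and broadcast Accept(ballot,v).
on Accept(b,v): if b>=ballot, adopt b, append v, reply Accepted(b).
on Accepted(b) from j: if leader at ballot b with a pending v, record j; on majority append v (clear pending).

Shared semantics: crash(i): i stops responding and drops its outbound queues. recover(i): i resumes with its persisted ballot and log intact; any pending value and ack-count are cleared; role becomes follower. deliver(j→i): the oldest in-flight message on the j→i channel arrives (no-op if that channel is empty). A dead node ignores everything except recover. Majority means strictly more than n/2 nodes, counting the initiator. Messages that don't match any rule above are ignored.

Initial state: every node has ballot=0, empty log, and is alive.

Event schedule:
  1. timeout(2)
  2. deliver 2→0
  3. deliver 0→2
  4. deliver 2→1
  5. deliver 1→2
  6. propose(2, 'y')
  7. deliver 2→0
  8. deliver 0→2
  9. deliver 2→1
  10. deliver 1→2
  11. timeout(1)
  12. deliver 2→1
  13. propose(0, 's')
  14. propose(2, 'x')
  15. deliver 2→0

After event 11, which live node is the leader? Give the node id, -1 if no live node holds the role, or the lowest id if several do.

[1] timeout(2) → N2(cand b5 [-])
[2] deliver 2→0 → N0(foll b5 [-])
[3] deliver 0→2 → N2(lead b5 [-])
[4] deliver 2→1 → N1(foll b5 [-])
[5] deliver 1→2 → ∅
[6] propose(2,'y') → ∅
[7] deliver 2→0 → N0(foll b5 [y])
[8] deliver 0→2 → N2(lead b5 [y])
[9] deliver 2→1 → N1(foll b5 [y])
[10] deliver 1→2 → ∅
[11] timeout(1) → N1(cand b7 [y])

2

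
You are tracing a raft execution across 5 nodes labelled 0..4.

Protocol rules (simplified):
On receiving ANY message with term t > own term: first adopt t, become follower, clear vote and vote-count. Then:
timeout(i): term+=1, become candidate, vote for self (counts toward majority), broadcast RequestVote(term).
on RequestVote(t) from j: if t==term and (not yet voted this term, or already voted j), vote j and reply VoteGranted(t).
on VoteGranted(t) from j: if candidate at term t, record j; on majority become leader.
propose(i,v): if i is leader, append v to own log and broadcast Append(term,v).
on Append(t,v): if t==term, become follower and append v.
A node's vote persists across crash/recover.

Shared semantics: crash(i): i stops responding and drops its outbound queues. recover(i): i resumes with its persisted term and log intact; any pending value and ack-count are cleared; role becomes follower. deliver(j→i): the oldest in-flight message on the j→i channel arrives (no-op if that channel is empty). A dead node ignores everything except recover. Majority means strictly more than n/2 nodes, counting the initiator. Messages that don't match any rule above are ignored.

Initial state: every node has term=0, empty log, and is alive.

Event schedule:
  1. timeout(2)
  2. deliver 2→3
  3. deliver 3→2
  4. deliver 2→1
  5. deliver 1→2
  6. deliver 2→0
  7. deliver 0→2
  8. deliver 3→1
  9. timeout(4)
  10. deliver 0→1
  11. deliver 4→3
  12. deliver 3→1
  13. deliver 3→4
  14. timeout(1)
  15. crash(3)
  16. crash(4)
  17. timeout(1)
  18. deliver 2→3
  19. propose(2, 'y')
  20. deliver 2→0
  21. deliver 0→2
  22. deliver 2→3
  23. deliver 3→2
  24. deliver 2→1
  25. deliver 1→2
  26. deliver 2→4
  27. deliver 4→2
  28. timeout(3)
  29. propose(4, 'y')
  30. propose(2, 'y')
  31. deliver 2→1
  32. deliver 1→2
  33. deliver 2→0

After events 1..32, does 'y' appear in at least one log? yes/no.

[1] timeout(2) → N2(cand t1 [-])
[2] deliver 2→3 → N3(foll t1 [-])
[3] deliver 3→2 → ∅
[4] deliver 2→1 → N1(foll t1 [-])
[5] deliver 1→2 → N2(lead t1 [-])
[6] deliver 2→0 → N0(foll t1 [-])
[7] deliver 0→2 → ∅
[8] deliver 3→1 → ∅
[9] timeout(4) → N4(cand t1 [-])
[10] deliver 0→1 → ∅
[11] deliver 4→3 → ∅
[12] deliver 3→1 → ∅
[13] deliver 3→4 → ∅
[14] timeout(1) → N1(cand t2 [-])
[15] crash(3) → N3(✗foll t1 [-])
[16] crash(4) → N4(✗cand t1 [-])
[17] timeout(1) → N1(cand t3 [-])
[18] deliver 2→3 → ∅
[19] propose(2,'y') → N2(lead t1 [y])
[20] deliver 2→0 → N0(foll t1 [y])
[21] deliver 0→2 → ∅
[22] deliver 2→3 → ∅
[23] deliver 3→2 → ∅
[24] deliver 2→1 → ∅
[25] deliver 1→2 → N2(foll t2 [y])
[26] deliver 2→4 → ∅
[27] deliver 4→2 → ∅
[28] timeout(3) → ∅
[29] propose(4,'y') → ∅
[30] propose(2,'y') → ∅
[31] deliver 2→1 → ∅
[32] deliver 1→2 → N2(foll t3 [y])

yes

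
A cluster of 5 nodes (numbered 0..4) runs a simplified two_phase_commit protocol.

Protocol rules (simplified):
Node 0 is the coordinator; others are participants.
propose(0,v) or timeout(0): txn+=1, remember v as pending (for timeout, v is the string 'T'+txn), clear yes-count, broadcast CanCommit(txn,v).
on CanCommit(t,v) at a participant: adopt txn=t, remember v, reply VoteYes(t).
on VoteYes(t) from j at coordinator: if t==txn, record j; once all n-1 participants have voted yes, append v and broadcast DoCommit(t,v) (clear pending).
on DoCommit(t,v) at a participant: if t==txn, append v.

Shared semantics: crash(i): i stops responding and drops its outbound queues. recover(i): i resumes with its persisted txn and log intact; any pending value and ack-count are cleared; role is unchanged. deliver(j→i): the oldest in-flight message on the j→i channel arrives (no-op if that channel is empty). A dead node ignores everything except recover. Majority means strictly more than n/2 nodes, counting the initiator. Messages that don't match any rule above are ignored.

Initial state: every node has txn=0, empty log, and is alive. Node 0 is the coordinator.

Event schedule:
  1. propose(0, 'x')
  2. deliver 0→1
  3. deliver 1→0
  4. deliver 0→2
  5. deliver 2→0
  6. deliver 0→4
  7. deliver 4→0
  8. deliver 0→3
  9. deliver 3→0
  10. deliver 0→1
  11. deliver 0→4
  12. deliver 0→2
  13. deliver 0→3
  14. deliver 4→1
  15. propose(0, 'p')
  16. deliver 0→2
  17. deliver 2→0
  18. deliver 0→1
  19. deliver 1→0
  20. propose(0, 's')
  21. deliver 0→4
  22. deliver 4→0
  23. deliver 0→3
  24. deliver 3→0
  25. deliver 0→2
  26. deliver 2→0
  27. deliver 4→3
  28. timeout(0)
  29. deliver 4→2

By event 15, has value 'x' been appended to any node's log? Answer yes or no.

yes

after 1 — propose(0,'x'): n0:coor/t1/[-]
after 2 — deliver 0→1: n1:part/t1/[-]
after 3 — deliver 1→0: ·
after 4 — deliver 0→2: n2:part/t1/[-]
after 5 — deliver 2→0: ·
after 6 — deliver 0→4: n4:part/t1/[-]
after 7 — deliver 4→0: ·
after 8 — deliver 0→3: n3:part/t1/[-]
after 9 — deliver 3→0: n0:coor/t1/[x]
after 10 — deliver 0→1: n1:part/t1/[x]
after 11 — deliver 0→4: n4:part/t1/[x]
after 12 — deliver 0→2: n2:part/t1/[x]
after 13 — deliver 0→3: n3:part/t1/[x]
after 14 — deliver 4→1: ·
after 15 — propose(0,'p'): n0:coor/t2/[x]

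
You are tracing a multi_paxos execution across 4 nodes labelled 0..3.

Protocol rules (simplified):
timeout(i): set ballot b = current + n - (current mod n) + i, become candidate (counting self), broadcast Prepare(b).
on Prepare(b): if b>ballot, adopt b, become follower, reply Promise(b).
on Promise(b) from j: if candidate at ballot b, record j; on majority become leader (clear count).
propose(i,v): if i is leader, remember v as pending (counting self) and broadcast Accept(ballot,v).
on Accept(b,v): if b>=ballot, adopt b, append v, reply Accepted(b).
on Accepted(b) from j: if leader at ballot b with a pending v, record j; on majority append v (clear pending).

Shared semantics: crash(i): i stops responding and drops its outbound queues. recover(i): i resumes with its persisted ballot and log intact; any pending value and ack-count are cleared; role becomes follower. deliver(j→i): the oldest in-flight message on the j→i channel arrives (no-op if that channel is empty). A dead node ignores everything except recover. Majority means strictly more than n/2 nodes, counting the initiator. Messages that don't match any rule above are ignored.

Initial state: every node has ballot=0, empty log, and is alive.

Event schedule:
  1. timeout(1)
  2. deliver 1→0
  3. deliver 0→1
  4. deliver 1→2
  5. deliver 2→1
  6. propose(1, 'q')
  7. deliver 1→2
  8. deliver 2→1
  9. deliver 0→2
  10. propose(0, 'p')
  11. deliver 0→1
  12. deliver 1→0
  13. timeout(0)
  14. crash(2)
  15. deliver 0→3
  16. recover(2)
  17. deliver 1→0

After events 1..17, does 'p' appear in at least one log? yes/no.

[1] timeout(1) → N1(cand b5 [-])
[2] deliver 1→0 → N0(foll b5 [-])
[3] deliver 0→1 → ∅
[4] deliver 1→2 → N2(foll b5 [-])
[5] deliver 2→1 → N1(lead b5 [-])
[6] propose(1,'q') → ∅
[7] deliver 1→2 → N2(foll b5 [q])
[8] deliver 2→1 → ∅
[9] deliver 0→2 → ∅
[10] propose(0,'p') → ∅
[11] deliver 0→1 → ∅
[12] deliver 1→0 → N0(foll b5 [q])
[13] timeout(0) → N0(cand b8 [q])
[14] crash(2) → N2(✗foll b5 [q])
[15] deliver 0→3 → N3(foll b8 [-])
[16] recover(2) → N2(foll b5 [q])
[17] deliver 1→0 → ∅

no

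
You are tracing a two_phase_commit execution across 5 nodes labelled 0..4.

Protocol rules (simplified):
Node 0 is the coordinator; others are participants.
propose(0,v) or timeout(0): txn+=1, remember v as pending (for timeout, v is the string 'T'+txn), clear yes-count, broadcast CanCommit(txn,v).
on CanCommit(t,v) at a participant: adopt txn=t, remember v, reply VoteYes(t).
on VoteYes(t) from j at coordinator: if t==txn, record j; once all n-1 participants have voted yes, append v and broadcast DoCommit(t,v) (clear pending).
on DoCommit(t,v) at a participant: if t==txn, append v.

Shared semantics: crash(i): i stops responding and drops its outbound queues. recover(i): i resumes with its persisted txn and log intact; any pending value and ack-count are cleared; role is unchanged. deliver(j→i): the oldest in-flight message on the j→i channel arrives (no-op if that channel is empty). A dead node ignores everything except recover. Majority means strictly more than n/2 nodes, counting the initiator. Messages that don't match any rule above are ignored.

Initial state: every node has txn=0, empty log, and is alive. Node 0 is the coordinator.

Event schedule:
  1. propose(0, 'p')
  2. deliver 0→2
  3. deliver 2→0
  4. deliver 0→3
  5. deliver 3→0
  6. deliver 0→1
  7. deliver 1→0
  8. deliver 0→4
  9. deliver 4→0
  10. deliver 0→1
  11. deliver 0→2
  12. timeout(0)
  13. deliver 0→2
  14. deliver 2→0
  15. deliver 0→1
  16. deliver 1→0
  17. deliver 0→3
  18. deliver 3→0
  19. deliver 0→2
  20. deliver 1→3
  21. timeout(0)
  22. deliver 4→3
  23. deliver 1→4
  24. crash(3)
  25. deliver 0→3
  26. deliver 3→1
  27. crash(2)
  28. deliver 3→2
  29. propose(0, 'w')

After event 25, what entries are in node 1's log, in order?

p

e1 propose(0,'p'): 0[coor,t=1,-]
e2 deliver 0→2: 2[part,t=1,-]
e3 deliver 2→0: ·
e4 deliver 0→3: 3[part,t=1,-]
e5 deliver 3→0: ·
e6 deliver 0→1: 1[part,t=1,-]
e7 deliver 1→0: ·
e8 deliver 0→4: 4[part,t=1,-]
e9 deliver 4→0: 0[coor,t=1,p]
e10 deliver 0→1: 1[part,t=1,p]
e11 deliver 0→2: 2[part,t=1,p]
e12 timeout(0): 0[coor,t=2,p]
e13 deliver 0→2: 2[part,t=2,p]
e14 deliver 2→0: ·
e15 deliver 0→1: 1[part,t=2,p]
e16 deliver 1→0: ·
e17 deliver 0→3: 3[part,t=1,p]
e18 deliver 3→0: ·
e19 deliver 0→2: ·
e20 deliver 1→3: ·
e21 timeout(0): 0[coor,t=3,p]
e22 deliver 4→3: ·
e23 deliver 1→4: ·
e24 crash(3): 3[✗part,t=1,p]
e25 deliver 0→3: ·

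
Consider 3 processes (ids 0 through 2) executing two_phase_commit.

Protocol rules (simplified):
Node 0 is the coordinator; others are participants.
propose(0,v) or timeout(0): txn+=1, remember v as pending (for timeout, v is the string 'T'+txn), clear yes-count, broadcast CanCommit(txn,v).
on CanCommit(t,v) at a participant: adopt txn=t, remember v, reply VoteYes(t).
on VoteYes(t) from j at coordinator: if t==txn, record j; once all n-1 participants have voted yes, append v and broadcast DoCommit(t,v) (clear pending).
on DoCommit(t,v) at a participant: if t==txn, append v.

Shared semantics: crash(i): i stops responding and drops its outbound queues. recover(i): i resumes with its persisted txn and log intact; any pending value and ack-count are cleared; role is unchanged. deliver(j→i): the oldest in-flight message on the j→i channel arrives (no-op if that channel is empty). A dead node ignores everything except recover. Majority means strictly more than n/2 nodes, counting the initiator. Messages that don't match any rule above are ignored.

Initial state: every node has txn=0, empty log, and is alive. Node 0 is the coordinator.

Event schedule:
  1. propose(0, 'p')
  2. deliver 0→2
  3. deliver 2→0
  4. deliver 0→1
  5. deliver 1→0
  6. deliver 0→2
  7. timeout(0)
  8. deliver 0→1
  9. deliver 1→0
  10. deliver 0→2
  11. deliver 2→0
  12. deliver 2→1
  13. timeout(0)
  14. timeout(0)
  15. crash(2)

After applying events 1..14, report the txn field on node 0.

4

1. propose(0,'p'):  <0:coor t1 ->
2. deliver 0→2:  <2:part t1 ->
3. deliver 2→0:  nop
4. deliver 0→1:  <1:part t1 ->
5. deliver 1→0:  <0:coor t1 p>
6. deliver 0→2:  <2:part t1 p>
7. timeout(0):  <0:coor t2 p>
8. deliver 0→1:  <1:part t1 p>
9. deliver 1→0:  nop
10. deliver 0→2:  <2:part t2 p>
11. deliver 2→0:  nop
12. deliver 2→1:  nop
13. timeout(0):  <0:coor t3 p>
14. timeout(0):  <0:coor t4 p>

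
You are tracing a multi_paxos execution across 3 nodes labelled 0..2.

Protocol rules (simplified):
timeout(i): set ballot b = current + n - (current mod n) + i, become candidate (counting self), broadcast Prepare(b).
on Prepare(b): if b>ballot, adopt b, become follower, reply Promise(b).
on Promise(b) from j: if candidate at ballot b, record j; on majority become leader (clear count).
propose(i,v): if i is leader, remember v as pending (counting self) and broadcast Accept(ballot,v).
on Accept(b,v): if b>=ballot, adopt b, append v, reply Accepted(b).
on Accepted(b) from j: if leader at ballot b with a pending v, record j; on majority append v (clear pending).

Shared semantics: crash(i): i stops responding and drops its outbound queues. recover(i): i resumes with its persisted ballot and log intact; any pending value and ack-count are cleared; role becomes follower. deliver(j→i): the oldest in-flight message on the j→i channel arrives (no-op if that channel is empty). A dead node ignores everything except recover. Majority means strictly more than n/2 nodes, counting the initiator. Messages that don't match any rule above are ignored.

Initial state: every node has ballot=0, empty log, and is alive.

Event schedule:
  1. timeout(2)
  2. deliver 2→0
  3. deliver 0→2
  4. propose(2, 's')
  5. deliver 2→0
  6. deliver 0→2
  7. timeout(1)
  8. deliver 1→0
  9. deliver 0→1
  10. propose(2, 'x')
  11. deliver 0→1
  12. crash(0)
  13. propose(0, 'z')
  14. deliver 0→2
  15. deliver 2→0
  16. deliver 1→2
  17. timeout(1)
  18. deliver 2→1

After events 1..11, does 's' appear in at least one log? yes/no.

1. timeout(2):  <2:cand b5 ->
2. deliver 2→0:  <0:foll b5 ->
3. deliver 0→2:  <2:lead b5 ->
4. propose(2,'s'):  nop
5. deliver 2→0:  <0:foll b5 s>
6. deliver 0→2:  <2:lead b5 s>
7. timeout(1):  <1:cand b4 ->
8. deliver 1→0:  nop
9. deliver 0→1:  nop
10. propose(2,'x'):  nop
11. deliver 0→1:  nop

yes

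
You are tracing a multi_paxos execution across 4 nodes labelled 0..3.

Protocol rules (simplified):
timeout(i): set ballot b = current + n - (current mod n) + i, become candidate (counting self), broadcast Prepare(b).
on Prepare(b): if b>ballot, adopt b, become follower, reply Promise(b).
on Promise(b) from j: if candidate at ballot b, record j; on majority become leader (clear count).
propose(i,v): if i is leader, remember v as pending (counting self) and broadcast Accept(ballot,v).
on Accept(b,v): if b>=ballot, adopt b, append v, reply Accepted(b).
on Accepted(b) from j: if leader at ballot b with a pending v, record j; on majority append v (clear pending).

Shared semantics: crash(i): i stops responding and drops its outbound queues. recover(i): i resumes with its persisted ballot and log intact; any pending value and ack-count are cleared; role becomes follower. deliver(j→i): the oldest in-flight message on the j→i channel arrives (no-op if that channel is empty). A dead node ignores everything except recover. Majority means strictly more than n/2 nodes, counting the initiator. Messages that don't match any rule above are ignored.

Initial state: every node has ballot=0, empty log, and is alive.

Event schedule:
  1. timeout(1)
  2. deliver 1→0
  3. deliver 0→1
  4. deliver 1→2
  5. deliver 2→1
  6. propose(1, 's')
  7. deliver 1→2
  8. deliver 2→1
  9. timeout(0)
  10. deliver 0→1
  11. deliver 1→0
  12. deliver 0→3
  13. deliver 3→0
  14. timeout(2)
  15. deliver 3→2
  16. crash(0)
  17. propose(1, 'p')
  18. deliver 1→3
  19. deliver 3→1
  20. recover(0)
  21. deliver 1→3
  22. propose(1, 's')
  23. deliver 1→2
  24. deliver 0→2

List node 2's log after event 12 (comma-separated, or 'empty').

[1] timeout(1) → N1(cand b5 [-])
[2] deliver 1→0 → N0(foll b5 [-])
[3] deliver 0→1 → ∅
[4] deliver 1→2 → N2(foll b5 [-])
[5] deliver 2→1 → N1(lead b5 [-])
[6] propose(1,'s') → ∅
[7] deliver 1→2 → N2(foll b5 [s])
[8] deliver 2→1 → ∅
[9] timeout(0) → N0(cand b8 [-])
[10] deliver 0→1 → N1(foll b8 [-])
[11] deliver 1→0 → ∅
[12] deliver 0→3 → N3(foll b8 [-])

s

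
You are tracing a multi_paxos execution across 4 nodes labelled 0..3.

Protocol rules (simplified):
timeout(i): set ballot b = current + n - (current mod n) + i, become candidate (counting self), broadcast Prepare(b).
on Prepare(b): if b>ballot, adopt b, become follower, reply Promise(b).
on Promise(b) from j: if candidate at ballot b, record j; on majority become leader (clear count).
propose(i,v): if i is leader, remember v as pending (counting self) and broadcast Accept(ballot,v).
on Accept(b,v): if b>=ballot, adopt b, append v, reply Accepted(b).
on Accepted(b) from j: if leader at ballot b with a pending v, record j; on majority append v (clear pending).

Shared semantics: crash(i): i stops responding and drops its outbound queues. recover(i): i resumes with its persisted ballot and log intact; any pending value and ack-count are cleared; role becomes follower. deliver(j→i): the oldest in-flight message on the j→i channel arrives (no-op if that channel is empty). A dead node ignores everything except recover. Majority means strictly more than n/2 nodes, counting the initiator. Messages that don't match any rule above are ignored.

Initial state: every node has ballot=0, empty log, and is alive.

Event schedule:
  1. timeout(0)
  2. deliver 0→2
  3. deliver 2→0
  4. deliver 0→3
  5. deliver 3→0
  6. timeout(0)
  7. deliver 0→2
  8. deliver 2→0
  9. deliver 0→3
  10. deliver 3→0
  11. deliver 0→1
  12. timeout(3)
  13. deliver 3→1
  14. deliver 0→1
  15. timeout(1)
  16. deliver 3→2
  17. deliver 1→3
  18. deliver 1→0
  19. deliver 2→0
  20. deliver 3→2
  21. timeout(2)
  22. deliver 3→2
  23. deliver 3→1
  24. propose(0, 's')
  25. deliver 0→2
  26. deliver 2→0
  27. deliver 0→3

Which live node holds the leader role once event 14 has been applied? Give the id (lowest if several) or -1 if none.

0

[1] timeout(0) → N0(cand b4 [-])
[2] deliver 0→2 → N2(foll b4 [-])
[3] deliver 2→0 → ∅
[4] deliver 0→3 → N3(foll b4 [-])
[5] deliver 3→0 → N0(lead b4 [-])
[6] timeout(0) → N0(cand b8 [-])
[7] deliver 0→2 → N2(foll b8 [-])
[8] deliver 2→0 → ∅
[9] deliver 0→3 → N3(foll b8 [-])
[10] deliver 3→0 → N0(lead b8 [-])
[11] deliver 0→1 → N1(foll b4 [-])
[12] timeout(3) → N3(cand b15 [-])
[13] deliver 3→1 → N1(foll b15 [-])
[14] deliver 0→1 → ∅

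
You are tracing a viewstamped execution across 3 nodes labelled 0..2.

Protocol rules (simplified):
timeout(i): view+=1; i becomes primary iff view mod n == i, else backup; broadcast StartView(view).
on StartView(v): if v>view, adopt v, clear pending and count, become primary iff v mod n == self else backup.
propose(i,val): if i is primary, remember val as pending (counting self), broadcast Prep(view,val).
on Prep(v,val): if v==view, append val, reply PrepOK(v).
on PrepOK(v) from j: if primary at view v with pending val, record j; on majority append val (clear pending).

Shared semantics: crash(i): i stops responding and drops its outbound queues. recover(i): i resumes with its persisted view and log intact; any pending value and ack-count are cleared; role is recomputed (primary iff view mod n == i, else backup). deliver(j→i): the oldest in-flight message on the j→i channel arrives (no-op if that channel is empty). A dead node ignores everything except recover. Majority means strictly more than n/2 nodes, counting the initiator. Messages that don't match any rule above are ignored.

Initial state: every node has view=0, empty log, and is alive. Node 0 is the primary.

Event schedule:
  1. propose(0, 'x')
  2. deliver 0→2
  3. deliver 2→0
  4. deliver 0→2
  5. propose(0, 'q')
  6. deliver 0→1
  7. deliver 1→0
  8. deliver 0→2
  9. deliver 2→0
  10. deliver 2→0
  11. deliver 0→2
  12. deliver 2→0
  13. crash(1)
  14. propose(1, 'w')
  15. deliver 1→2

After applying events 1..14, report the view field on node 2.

e1 propose(0,'x'): ·
e2 deliver 0→2: 2[back,v=0,x]
e3 deliver 2→0: 0[prim,v=0,x]
e4 deliver 0→2: ·
e5 propose(0,'q'): ·
e6 deliver 0→1: 1[back,v=0,x]
e7 deliver 1→0: 0[prim,v=0,x,q]
e8 deliver 0→2: 2[back,v=0,x,q]
e9 deliver 2→0: ·
e10 deliver 2→0: ·
e11 deliver 0→2: ·
e12 deliver 2→0: ·
e13 crash(1): 1[✗back,v=0,x]
e14 propose(1,'w'): ·

0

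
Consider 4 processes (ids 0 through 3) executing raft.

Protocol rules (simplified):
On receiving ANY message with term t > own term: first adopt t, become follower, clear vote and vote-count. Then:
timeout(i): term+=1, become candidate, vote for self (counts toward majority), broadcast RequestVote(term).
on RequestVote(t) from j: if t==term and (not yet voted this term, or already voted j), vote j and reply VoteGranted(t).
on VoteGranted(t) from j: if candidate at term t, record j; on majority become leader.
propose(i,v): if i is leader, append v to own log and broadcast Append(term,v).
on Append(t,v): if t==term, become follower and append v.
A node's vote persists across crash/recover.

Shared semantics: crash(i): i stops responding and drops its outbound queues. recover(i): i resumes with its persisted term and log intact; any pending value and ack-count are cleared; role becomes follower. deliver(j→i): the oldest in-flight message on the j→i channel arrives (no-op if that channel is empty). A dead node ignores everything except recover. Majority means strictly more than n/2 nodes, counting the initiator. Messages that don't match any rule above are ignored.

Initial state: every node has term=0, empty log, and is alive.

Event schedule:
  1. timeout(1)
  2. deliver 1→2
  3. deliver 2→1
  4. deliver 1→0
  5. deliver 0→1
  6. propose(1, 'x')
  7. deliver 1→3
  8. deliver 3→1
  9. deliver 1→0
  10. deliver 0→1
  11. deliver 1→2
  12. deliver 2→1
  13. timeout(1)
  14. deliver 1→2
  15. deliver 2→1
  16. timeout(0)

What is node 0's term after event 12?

1

[1] timeout(1) → N1(cand t1 [-])
[2] deliver 1→2 → N2(foll t1 [-])
[3] deliver 2→1 → ∅
[4] deliver 1→0 → N0(foll t1 [-])
[5] deliver 0→1 → N1(lead t1 [-])
[6] propose(1,'x') → N1(lead t1 [x])
[7] deliver 1→3 → N3(foll t1 [-])
[8] deliver 3→1 → ∅
[9] deliver 1→0 → N0(foll t1 [x])
[10] deliver 0→1 → ∅
[11] deliver 1→2 → N2(foll t1 [x])
[12] deliver 2→1 → ∅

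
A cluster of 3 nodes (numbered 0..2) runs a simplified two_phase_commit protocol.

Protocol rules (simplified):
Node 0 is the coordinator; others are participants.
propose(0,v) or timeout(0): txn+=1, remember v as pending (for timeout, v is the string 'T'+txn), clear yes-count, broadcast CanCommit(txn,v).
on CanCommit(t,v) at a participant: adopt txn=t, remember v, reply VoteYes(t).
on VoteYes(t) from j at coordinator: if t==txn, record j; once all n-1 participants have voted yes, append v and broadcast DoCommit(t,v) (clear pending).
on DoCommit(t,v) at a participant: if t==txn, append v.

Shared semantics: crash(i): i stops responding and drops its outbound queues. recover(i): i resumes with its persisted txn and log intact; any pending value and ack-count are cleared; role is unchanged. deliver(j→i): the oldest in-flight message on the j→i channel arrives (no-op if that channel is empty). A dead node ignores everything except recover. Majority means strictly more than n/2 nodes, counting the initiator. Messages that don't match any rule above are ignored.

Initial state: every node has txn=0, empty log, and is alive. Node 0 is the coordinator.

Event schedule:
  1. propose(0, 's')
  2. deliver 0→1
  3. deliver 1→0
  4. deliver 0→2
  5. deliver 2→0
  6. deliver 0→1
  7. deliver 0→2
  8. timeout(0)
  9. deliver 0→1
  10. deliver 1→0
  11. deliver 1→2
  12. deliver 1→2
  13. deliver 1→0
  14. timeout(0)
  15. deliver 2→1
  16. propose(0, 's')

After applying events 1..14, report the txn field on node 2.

[1] propose(0,'s') → N0(coor t1 [-])
[2] deliver 0→1 → N1(part t1 [-])
[3] deliver 1→0 → ∅
[4] deliver 0→2 → N2(part t1 [-])
[5] deliver 2→0 → N0(coor t1 [s])
[6] deliver 0→1 → N1(part t1 [s])
[7] deliver 0→2 → N2(part t1 [s])
[8] timeout(0) → N0(coor t2 [s])
[9] deliver 0→1 → N1(part t2 [s])
[10] deliver 1→0 → ∅
[11] deliver 1→2 → ∅
[12] deliver 1→2 → ∅
[13] deliver 1→0 → ∅
[14] timeout(0) → N0(coor t3 [s])

1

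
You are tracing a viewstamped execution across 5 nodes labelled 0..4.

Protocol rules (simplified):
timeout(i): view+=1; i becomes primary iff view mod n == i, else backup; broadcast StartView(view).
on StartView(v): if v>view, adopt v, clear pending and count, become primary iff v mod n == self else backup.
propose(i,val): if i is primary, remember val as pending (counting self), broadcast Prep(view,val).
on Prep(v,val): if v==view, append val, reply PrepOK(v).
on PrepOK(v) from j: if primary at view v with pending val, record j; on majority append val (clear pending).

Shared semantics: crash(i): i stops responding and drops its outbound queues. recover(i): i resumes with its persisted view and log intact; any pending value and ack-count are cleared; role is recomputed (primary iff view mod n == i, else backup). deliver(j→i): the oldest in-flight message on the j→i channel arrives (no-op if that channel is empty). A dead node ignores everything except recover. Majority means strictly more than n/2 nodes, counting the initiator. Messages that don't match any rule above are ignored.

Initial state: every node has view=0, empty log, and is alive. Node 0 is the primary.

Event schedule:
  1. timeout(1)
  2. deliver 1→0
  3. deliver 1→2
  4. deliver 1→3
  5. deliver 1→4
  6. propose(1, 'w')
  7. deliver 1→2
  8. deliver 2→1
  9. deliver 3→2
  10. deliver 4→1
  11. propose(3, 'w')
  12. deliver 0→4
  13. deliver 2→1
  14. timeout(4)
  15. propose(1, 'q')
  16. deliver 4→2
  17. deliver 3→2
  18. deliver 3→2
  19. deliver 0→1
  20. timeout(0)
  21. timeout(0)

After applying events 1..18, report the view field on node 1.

step 1 timeout(1): 1={prim,v=1,log=-}
step 2 deliver 1→0: 0={back,v=1,log=-}
step 3 deliver 1→2: 2={back,v=1,log=-}
step 4 deliver 1→3: 3={back,v=1,log=-}
step 5 deliver 1→4: 4={back,v=1,log=-}
step 6 propose(1,'w'): —
step 7 deliver 1→2: 2={back,v=1,log=w}
step 8 deliver 2→1: —
step 9 deliver 3→2: —
step 10 deliver 4→1: —
step 11 propose(3,'w'): —
step 12 deliver 0→4: —
step 13 deliver 2→1: —
step 14 timeout(4): 4={back,v=2,log=-}
step 15 propose(1,'q'): —
step 16 deliver 4→2: 2={prim,v=2,log=w}
step 17 deliver 3→2: —
step 18 deliver 3→2: —

1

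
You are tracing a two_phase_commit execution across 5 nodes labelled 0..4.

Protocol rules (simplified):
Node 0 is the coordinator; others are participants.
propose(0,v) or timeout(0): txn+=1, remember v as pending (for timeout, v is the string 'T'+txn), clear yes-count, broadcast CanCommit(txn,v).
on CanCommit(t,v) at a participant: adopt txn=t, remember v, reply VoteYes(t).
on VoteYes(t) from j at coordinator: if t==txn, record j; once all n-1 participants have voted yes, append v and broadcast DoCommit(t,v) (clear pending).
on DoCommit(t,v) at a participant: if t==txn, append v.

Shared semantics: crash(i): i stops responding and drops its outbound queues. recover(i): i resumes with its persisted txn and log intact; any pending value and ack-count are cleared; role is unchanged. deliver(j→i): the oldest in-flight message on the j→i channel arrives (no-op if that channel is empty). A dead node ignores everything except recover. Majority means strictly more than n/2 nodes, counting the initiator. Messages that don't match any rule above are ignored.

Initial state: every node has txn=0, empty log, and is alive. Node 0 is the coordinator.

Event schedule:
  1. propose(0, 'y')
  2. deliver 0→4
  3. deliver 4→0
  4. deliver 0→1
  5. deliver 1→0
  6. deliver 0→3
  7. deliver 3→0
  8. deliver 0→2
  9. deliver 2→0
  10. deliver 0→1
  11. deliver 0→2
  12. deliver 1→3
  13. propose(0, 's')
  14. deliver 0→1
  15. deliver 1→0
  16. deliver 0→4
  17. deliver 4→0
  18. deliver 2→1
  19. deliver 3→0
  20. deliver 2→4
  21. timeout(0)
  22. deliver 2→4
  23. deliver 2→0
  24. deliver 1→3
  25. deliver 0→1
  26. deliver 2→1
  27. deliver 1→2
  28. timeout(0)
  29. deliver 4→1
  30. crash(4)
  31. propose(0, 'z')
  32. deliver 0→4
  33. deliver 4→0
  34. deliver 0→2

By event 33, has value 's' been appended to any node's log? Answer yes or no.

step 1 propose(0,'y'): 0={coor,t=1,log=-}
step 2 deliver 0→4: 4={part,t=1,log=-}
step 3 deliver 4→0: —
step 4 deliver 0→1: 1={part,t=1,log=-}
step 5 deliver 1→0: —
step 6 deliver 0→3: 3={part,t=1,log=-}
step 7 deliver 3→0: —
step 8 deliver 0→2: 2={part,t=1,log=-}
step 9 deliver 2→0: 0={coor,t=1,log=y}
step 10 deliver 0→1: 1={part,t=1,log=y}
step 11 deliver 0→2: 2={part,t=1,log=y}
step 12 deliver 1→3: —
step 13 propose(0,'s'): 0={coor,t=2,log=y}
step 14 deliver 0→1: 1={part,t=2,log=y}
step 15 deliver 1→0: —
step 16 deliver 0→4: 4={part,t=1,log=y}
step 17 deliver 4→0: —
step 18 deliver 2→1: —
step 19 deliver 3→0: —
step 20 deliver 2→4: —
step 21 timeout(0): 0={coor,t=3,log=y}
step 22 deliver 2→4: —
step 23 deliver 2→0: —
step 24 deliver 1→3: —
step 25 deliver 0→1: 1={part,t=3,log=y}
step 26 deliver 2→1: —
step 27 deliver 1→2: —
step 28 timeout(0): 0={coor,t=4,log=y}
step 29 deliver 4→1: —
step 30 crash(4): 4={✗part,t=1,log=y}
step 31 propose(0,'z'): 0={coor,t=5,log=y}
step 32 deliver 0→4: —
step 33 deliver 4→0: —

no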